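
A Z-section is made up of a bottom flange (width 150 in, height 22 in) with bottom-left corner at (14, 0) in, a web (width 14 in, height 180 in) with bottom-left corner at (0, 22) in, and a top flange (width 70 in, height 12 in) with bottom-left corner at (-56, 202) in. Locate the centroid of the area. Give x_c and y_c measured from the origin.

bottom flange: A = 150 × 22 = 3300.00, centroid at (89.00, 11.00).
web: A = 14 × 180 = 2520.00, centroid at (7.00, 112.00).
top flange: A = 70 × 12 = 840.00, centroid at (-21.00, 208.00).
ΣA = 6660.00 in²
ΣAx_c = (3300.00)(89.00) + (2520.00)(7.00) + (840.00)(-21.00) = 293700.00 in³
ΣAy_c = (3300.00)(11.00) + (2520.00)(112.00) + (840.00)(208.00) = 493260.00 in³
x_c = 293700.00 / 6660.00 = 44.10 in
y_c = 493260.00 / 6660.00 = 74.06 in

x_c = 44.10 in, y_c = 74.06 in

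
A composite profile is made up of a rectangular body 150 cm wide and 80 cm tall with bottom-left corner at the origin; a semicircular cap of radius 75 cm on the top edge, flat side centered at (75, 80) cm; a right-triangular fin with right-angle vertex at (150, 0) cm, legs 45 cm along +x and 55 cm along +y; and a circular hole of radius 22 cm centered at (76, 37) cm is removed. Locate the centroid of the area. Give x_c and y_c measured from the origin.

x_c = 80.35 cm, y_c = 69.80 cm

rectangular body: A = 150 × 80 = 12000.00, centroid at (75.00, 40.00).
semicircular top: A = ½π·75² = 8835.73, centroid at (75.00, 111.83).
triangular fin: A = ½·45·55 = 1237.50, centroid at (165.00, 18.33).
hole: A = −π·22² = -1520.53, centroid at (76.00, 37.00).
ΣA = 20552.70 cm², ΣAx_c = 1651306.86 cm³, ΣAy_c = 1434536.21 cm³.
x_c = 1651306.86/20552.70 = 80.35 cm; y_c = 1434536.21/20552.70 = 69.80 cm.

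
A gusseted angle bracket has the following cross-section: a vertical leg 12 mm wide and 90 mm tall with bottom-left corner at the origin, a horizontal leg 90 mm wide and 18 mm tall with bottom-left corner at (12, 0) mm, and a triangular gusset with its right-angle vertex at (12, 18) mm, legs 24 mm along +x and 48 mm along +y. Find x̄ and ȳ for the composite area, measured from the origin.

x̄ = 33.68 mm, ȳ = 25.26 mm

vertical leg: A = 12 × 90 = 1080.00, centroid at (6.00, 45.00).
horizontal leg: A = 90 × 18 = 1620.00, centroid at (57.00, 9.00).
gusset: A = ½·24·48 = 576.00, centroid at (20.00, 34.00).
ΣA = 3276.00 mm², ΣAx̄ = 110340.00 mm³, ΣAȳ = 82764.00 mm³.
x̄ = 110340.00/3276.00 = 33.68 mm; ȳ = 82764.00/3276.00 = 25.26 mm.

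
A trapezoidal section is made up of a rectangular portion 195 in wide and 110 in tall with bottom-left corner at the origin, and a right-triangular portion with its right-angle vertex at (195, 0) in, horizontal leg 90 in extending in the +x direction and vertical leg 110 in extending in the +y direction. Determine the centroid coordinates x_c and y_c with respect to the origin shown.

x_c = 121.41 in, y_c = 51.56 in

Part | A | x̄ᵢ | ȳᵢ | A·x̄ᵢ | A·ȳᵢ
rectangular portion | 21450.00 | 97.50 | 55.00 | 2091375.00 | 1179750.00
triangular portion | 4950.00 | 225.00 | 36.67 | 1113750.00 | 181500.00
Σ | 26400.00 |  |  | 3205125.00 | 1361250.00
x_c = 3205125.00 / 26400.00 = 121.41 in
y_c = 1361250.00 / 26400.00 = 51.56 in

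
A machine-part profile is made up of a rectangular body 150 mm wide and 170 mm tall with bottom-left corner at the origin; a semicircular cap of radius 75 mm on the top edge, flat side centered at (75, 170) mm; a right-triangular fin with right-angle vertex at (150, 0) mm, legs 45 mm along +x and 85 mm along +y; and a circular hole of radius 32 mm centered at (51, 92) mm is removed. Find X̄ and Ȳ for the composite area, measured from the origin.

X̄ = 82.55 mm, Ȳ = 112.29 mm

rectangular body: A = 150 × 170 = 25500.00, centroid at (75.00, 85.00).
semicircular top: A = ½π·75² = 8835.73, centroid at (75.00, 201.83).
triangular fin: A = ½·45·85 = 1912.50, centroid at (165.00, 28.33).
hole: A = −π·32² = -3216.99, centroid at (51.00, 92.00).
ΣA = 33031.24 mm², ΣAX̄ = 2726675.67 mm³, ΣAȲ = 3709048.33 mm³.
X̄ = 2726675.67/33031.24 = 82.55 mm; Ȳ = 3709048.33/33031.24 = 112.29 mm.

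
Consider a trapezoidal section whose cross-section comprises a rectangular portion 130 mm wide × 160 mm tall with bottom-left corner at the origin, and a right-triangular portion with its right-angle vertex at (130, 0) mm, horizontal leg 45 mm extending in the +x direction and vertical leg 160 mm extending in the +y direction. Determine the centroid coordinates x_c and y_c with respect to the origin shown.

Part | A | x̄ᵢ | ȳᵢ | A·x̄ᵢ | A·ȳᵢ
rectangular portion | 20800.00 | 65.00 | 80.00 | 1352000.00 | 1664000.00
triangular portion | 3600.00 | 145.00 | 53.33 | 522000.00 | 192000.00
Σ | 24400.00 |  |  | 1874000.00 | 1856000.00
x_c = 1874000.00 / 24400.00 = 76.80 mm
y_c = 1856000.00 / 24400.00 = 76.07 mm

x_c = 76.80 mm, y_c = 76.07 mm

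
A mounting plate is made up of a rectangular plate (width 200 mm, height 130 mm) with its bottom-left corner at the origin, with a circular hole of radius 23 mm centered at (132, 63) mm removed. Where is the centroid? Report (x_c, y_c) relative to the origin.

plate: A = 200 × 130 = 26000.00, centroid at (100.00, 65.00).
hole: A = −π·23² = -1661.90, centroid at (132.00, 63.00).
ΣA = 24338.10 mm²
ΣAx_c = (26000.00)(100.00) + (-1661.90)(132.00) = 2380628.87 mm³
ΣAy_c = (26000.00)(65.00) + (-1661.90)(63.00) = 1585300.14 mm³
x_c = 2380628.87 / 24338.10 = 97.81 mm
y_c = 1585300.14 / 24338.10 = 65.14 mm

x_c = 97.81 mm, y_c = 65.14 mm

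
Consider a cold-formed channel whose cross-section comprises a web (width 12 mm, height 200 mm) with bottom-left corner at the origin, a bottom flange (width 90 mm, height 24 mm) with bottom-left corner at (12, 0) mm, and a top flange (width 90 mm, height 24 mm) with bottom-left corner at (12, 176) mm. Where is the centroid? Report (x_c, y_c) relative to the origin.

x_c = 38.79 mm, y_c = 100.00 mm

Part | A | x̄ᵢ | ȳᵢ | A·x̄ᵢ | A·ȳᵢ
web | 2400.00 | 6.00 | 100.00 | 14400.00 | 240000.00
bottom flange | 2160.00 | 57.00 | 12.00 | 123120.00 | 25920.00
top flange | 2160.00 | 57.00 | 188.00 | 123120.00 | 406080.00
Σ | 6720.00 |  |  | 260640.00 | 672000.00
x_c = 260640.00 / 6720.00 = 38.79 mm
y_c = 672000.00 / 6720.00 = 100.00 mm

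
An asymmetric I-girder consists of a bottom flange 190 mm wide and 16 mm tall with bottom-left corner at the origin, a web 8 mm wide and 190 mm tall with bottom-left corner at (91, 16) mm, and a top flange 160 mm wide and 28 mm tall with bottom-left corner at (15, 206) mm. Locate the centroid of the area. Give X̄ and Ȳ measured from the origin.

X̄ = 95.00 mm, Ȳ = 130.38 mm

bottom flange: A = 190 × 16 = 3040.00, centroid at (95.00, 8.00).
web: A = 8 × 190 = 1520.00, centroid at (95.00, 111.00).
top flange: A = 160 × 28 = 4480.00, centroid at (95.00, 220.00).
ΣA = 9040.00 mm²
ΣAX̄ = (3040.00)(95.00) + (1520.00)(95.00) + (4480.00)(95.00) = 858800.00 mm³
ΣAȲ = (3040.00)(8.00) + (1520.00)(111.00) + (4480.00)(220.00) = 1178640.00 mm³
X̄ = 858800.00 / 9040.00 = 95.00 mm
Ȳ = 1178640.00 / 9040.00 = 130.38 mm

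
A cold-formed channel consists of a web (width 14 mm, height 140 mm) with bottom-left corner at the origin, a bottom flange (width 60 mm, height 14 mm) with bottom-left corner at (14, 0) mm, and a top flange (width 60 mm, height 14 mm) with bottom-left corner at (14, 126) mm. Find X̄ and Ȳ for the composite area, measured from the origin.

X̄ = 24.08 mm, Ȳ = 70.00 mm

web: A = 14 × 140 = 1960.00, centroid at (7.00, 70.00).
bottom flange: A = 60 × 14 = 840.00, centroid at (44.00, 7.00).
top flange: A = 60 × 14 = 840.00, centroid at (44.00, 133.00).
ΣA = 3640.00 mm²
ΣAX̄ = (1960.00)(7.00) + (840.00)(44.00) + (840.00)(44.00) = 87640.00 mm³
ΣAȲ = (1960.00)(70.00) + (840.00)(7.00) + (840.00)(133.00) = 254800.00 mm³
X̄ = 87640.00 / 3640.00 = 24.08 mm
Ȳ = 254800.00 / 3640.00 = 70.00 mm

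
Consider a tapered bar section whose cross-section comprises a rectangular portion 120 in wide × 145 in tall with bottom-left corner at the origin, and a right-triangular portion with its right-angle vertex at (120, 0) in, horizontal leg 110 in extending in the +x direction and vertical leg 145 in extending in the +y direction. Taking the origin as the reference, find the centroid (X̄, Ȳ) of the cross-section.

X̄ = 90.38 in, Ȳ = 64.90 in

rectangular portion: A = 120 × 145 = 17400.00, centroid at (60.00, 72.50).
triangular portion: A = ½·110·145 = 7975.00, centroid at (156.67, 48.33).
ΣA = 25375.00 in², ΣAX̄ = 2293416.67 in³, ΣAȲ = 1646958.33 in³.
X̄ = 2293416.67/25375.00 = 90.38 in; Ȳ = 1646958.33/25375.00 = 64.90 in.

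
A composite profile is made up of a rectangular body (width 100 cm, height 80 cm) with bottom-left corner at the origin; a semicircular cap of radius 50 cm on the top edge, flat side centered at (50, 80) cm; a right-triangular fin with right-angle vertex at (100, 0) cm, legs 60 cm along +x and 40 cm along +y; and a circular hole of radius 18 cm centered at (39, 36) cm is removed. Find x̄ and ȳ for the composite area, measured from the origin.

Part | A | x̄ᵢ | ȳᵢ | A·x̄ᵢ | A·ȳᵢ
rectangular body | 8000.00 | 50.00 | 40.00 | 400000.00 | 320000.00
semicircular top | 3926.99 | 50.00 | 101.22 | 196349.54 | 397492.60
triangular fin | 1200.00 | 120.00 | 13.33 | 144000.00 | 16000.00
hole | -1017.88 | 39.00 | 36.00 | -39697.16 | -36643.54
Σ | 12109.11 |  |  | 700652.38 | 696849.06
x̄ = 700652.38 / 12109.11 = 57.86 cm
ȳ = 696849.06 / 12109.11 = 57.55 cm

x̄ = 57.86 cm, ȳ = 57.55 cm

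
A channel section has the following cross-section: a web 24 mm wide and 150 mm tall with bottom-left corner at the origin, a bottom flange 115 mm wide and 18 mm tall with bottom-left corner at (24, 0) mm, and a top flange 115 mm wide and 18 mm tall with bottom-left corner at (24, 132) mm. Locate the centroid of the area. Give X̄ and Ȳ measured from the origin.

X̄ = 49.17 mm, Ȳ = 75.00 mm

web: A = 24 × 150 = 3600.00, centroid at (12.00, 75.00).
bottom flange: A = 115 × 18 = 2070.00, centroid at (81.50, 9.00).
top flange: A = 115 × 18 = 2070.00, centroid at (81.50, 141.00).
ΣA = 7740.00 mm², ΣAX̄ = 380610.00 mm³, ΣAȲ = 580500.00 mm³.
X̄ = 380610.00/7740.00 = 49.17 mm; Ȳ = 580500.00/7740.00 = 75.00 mm.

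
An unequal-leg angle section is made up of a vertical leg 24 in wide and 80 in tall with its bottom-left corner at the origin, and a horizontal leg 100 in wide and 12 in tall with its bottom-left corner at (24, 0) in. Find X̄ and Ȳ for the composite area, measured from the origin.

X̄ = 35.85 in, Ȳ = 26.92 in

vertical leg: A = 24 × 80 = 1920.00, centroid at (12.00, 40.00).
horizontal leg: A = 100 × 12 = 1200.00, centroid at (74.00, 6.00).
ΣA = 3120.00 in², ΣAX̄ = 111840.00 in³, ΣAȲ = 84000.00 in³.
X̄ = 111840.00/3120.00 = 35.85 in; Ȳ = 84000.00/3120.00 = 26.92 in.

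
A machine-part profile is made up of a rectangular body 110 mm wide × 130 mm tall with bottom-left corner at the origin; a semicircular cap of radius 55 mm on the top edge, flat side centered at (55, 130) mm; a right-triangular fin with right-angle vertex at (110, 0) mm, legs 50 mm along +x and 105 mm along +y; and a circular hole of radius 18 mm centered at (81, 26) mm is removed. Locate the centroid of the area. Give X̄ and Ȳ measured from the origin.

X̄ = 62.83 mm, Ȳ = 83.43 mm

Part | A | x̄ᵢ | ȳᵢ | A·x̄ᵢ | A·ȳᵢ
rectangular body | 14300.00 | 55.00 | 65.00 | 786500.00 | 929500.00
semicircular top | 4751.66 | 55.00 | 153.34 | 261341.24 | 728632.32
triangular fin | 2625.00 | 126.67 | 35.00 | 332500.00 | 91875.00
hole | -1017.88 | 81.00 | 26.00 | -82447.96 | -26464.78
Σ | 20658.78 |  |  | 1297893.28 | 1723542.55
X̄ = 1297893.28 / 20658.78 = 62.83 mm
Ȳ = 1723542.55 / 20658.78 = 83.43 mm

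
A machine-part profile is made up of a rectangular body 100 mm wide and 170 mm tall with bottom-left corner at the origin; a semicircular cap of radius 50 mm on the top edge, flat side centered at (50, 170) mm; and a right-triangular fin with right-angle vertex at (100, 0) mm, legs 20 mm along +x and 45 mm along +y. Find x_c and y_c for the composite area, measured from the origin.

x_c = 51.19 mm, y_c = 103.04 mm

Part | A | x̄ᵢ | ȳᵢ | A·x̄ᵢ | A·ȳᵢ
rectangular body | 17000.00 | 50.00 | 85.00 | 850000.00 | 1445000.00
semicircular top | 3926.99 | 50.00 | 191.22 | 196349.54 | 750921.77
triangular fin | 450.00 | 106.67 | 15.00 | 48000.00 | 6750.00
Σ | 21376.99 |  |  | 1094349.54 | 2202671.77
x_c = 1094349.54 / 21376.99 = 51.19 mm
y_c = 2202671.77 / 21376.99 = 103.04 mm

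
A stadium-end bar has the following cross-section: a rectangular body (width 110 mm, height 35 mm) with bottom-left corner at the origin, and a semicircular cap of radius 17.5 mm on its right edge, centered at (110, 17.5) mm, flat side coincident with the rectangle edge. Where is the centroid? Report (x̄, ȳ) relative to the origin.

x̄ = 61.93 mm, ȳ = 17.50 mm

Part | A | x̄ᵢ | ȳᵢ | A·x̄ᵢ | A·ȳᵢ
rectangular body | 3850.00 | 55.00 | 17.50 | 211750.00 | 67375.00
semicircular end | 481.06 | 117.43 | 17.50 | 56489.12 | 8418.49
Σ | 4331.06 |  |  | 268239.12 | 75793.49
x̄ = 268239.12 / 4331.06 = 61.93 mm
ȳ = 75793.49 / 4331.06 = 17.50 mm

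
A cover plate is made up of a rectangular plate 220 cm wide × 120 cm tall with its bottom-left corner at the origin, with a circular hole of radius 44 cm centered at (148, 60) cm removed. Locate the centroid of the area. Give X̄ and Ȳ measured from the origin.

plate: A = 220 × 120 = 26400.00, centroid at (110.00, 60.00).
hole: A = −π·44² = -6082.12, centroid at (148.00, 60.00).
ΣA = 20317.88 cm²
ΣAX̄ = (26400.00)(110.00) + (-6082.12)(148.00) = 2003845.74 cm³
ΣAȲ = (26400.00)(60.00) + (-6082.12)(60.00) = 1219072.60 cm³
X̄ = 2003845.74 / 20317.88 = 98.62 cm
Ȳ = 1219072.60 / 20317.88 = 60.00 cm

X̄ = 98.62 cm, Ȳ = 60.00 cm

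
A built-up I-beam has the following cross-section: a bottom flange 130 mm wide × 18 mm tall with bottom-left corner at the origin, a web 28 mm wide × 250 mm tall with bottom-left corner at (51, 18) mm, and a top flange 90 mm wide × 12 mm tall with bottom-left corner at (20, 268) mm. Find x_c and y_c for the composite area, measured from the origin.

bottom flange: A = 130 × 18 = 2340.00, centroid at (65.00, 9.00).
web: A = 28 × 250 = 7000.00, centroid at (65.00, 143.00).
top flange: A = 90 × 12 = 1080.00, centroid at (65.00, 274.00).
ΣA = 10420.00 mm²
ΣAx_c = (2340.00)(65.00) + (7000.00)(65.00) + (1080.00)(65.00) = 677300.00 mm³
ΣAy_c = (2340.00)(9.00) + (7000.00)(143.00) + (1080.00)(274.00) = 1317980.00 mm³
x_c = 677300.00 / 10420.00 = 65.00 mm
y_c = 1317980.00 / 10420.00 = 126.49 mm

x_c = 65.00 mm, y_c = 126.49 mm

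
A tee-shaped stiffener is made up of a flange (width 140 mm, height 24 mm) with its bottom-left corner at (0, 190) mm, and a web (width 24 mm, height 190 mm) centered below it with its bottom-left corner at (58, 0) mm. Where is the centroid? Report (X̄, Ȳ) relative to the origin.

X̄ = 70.00 mm, Ȳ = 140.39 mm

web: A = 24 × 190 = 4560.00, centroid at (70.00, 95.00).
flange: A = 140 × 24 = 3360.00, centroid at (70.00, 202.00).
ΣA = 7920.00 mm², ΣAX̄ = 554400.00 mm³, ΣAȲ = 1111920.00 mm³.
X̄ = 554400.00/7920.00 = 70.00 mm; Ȳ = 1111920.00/7920.00 = 140.39 mm.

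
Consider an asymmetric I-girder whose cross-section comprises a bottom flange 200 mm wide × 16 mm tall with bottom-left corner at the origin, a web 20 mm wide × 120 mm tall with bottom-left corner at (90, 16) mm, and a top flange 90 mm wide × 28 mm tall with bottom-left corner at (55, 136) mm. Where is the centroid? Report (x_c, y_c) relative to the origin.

bottom flange: A = 200 × 16 = 3200.00, centroid at (100.00, 8.00).
web: A = 20 × 120 = 2400.00, centroid at (100.00, 76.00).
top flange: A = 90 × 28 = 2520.00, centroid at (100.00, 150.00).
ΣA = 8120.00 mm²
ΣAx_c = (3200.00)(100.00) + (2400.00)(100.00) + (2520.00)(100.00) = 812000.00 mm³
ΣAy_c = (3200.00)(8.00) + (2400.00)(76.00) + (2520.00)(150.00) = 586000.00 mm³
x_c = 812000.00 / 8120.00 = 100.00 mm
y_c = 586000.00 / 8120.00 = 72.17 mm

x_c = 100.00 mm, y_c = 72.17 mm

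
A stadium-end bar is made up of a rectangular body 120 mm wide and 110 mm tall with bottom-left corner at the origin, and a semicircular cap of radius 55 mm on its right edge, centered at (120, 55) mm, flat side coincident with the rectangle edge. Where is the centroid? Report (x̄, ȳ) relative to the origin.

x̄ = 82.06 mm, ȳ = 55.00 mm

rectangular body: A = 120 × 110 = 13200.00, centroid at (60.00, 55.00).
semicircular end: A = ½π·55² = 4751.66, centroid at (143.34, 55.00).
ΣA = 17951.66 mm², ΣAx̄ = 1473115.73 mm³, ΣAȳ = 987341.24 mm³.
x̄ = 1473115.73/17951.66 = 82.06 mm; ȳ = 987341.24/17951.66 = 55.00 mm.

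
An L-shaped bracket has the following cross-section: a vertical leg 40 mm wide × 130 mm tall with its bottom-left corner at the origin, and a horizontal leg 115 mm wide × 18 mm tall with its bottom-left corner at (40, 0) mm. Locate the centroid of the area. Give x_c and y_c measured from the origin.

x_c = 42.07 mm, y_c = 49.06 mm

Part | A | x̄ᵢ | ȳᵢ | A·x̄ᵢ | A·ȳᵢ
vertical leg | 5200.00 | 20.00 | 65.00 | 104000.00 | 338000.00
horizontal leg | 2070.00 | 97.50 | 9.00 | 201825.00 | 18630.00
Σ | 7270.00 |  |  | 305825.00 | 356630.00
x_c = 305825.00 / 7270.00 = 42.07 mm
y_c = 356630.00 / 7270.00 = 49.06 mm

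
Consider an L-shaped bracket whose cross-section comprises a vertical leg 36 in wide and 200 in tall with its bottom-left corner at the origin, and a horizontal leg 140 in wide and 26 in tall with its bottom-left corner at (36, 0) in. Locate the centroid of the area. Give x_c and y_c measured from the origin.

vertical leg: A = 36 × 200 = 7200.00, centroid at (18.00, 100.00).
horizontal leg: A = 140 × 26 = 3640.00, centroid at (106.00, 13.00).
ΣA = 10840.00 in²
ΣAx_c = (7200.00)(18.00) + (3640.00)(106.00) = 515440.00 in³
ΣAy_c = (7200.00)(100.00) + (3640.00)(13.00) = 767320.00 in³
x_c = 515440.00 / 10840.00 = 47.55 in
y_c = 767320.00 / 10840.00 = 70.79 in

x_c = 47.55 in, y_c = 70.79 in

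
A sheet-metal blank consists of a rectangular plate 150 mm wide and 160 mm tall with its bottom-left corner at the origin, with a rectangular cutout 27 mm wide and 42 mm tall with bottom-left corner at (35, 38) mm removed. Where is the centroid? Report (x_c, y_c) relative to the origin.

plate: A = 150 × 160 = 24000.00, centroid at (75.00, 80.00).
hole: A = −(27 × 42) = -1134.00, centroid at (48.50, 59.00).
ΣA = 22866.00 mm²
ΣAx_c = (24000.00)(75.00) + (-1134.00)(48.50) = 1745001.00 mm³
ΣAy_c = (24000.00)(80.00) + (-1134.00)(59.00) = 1853094.00 mm³
x_c = 1745001.00 / 22866.00 = 76.31 mm
y_c = 1853094.00 / 22866.00 = 81.04 mm

x_c = 76.31 mm, y_c = 81.04 mm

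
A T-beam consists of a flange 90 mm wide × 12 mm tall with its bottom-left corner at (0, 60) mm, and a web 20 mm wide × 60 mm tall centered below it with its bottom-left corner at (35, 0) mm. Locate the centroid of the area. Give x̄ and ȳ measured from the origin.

x̄ = 45.00 mm, ȳ = 47.05 mm

web: A = 20 × 60 = 1200.00, centroid at (45.00, 30.00).
flange: A = 90 × 12 = 1080.00, centroid at (45.00, 66.00).
ΣA = 2280.00 mm²
ΣAx̄ = (1200.00)(45.00) + (1080.00)(45.00) = 102600.00 mm³
ΣAȳ = (1200.00)(30.00) + (1080.00)(66.00) = 107280.00 mm³
x̄ = 102600.00 / 2280.00 = 45.00 mm
ȳ = 107280.00 / 2280.00 = 47.05 mm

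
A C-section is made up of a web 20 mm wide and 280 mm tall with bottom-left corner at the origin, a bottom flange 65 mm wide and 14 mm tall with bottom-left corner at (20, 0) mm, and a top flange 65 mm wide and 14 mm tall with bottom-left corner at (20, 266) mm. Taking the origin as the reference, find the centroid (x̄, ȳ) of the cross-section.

x̄ = 20.42 mm, ȳ = 140.00 mm

Part | A | x̄ᵢ | ȳᵢ | A·x̄ᵢ | A·ȳᵢ
web | 5600.00 | 10.00 | 140.00 | 56000.00 | 784000.00
bottom flange | 910.00 | 52.50 | 7.00 | 47775.00 | 6370.00
top flange | 910.00 | 52.50 | 273.00 | 47775.00 | 248430.00
Σ | 7420.00 |  |  | 151550.00 | 1038800.00
x̄ = 151550.00 / 7420.00 = 20.42 mm
ȳ = 1038800.00 / 7420.00 = 140.00 mm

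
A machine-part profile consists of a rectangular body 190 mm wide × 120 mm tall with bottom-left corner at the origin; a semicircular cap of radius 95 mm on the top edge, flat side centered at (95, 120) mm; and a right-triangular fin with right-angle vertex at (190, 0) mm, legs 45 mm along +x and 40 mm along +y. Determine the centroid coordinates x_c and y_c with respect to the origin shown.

Part | A | x̄ᵢ | ȳᵢ | A·x̄ᵢ | A·ȳᵢ
rectangular body | 22800.00 | 95.00 | 60.00 | 2166000.00 | 1368000.00
semicircular top | 14176.44 | 95.00 | 160.32 | 1346761.50 | 2272755.76
triangular fin | 900.00 | 205.00 | 13.33 | 184500.00 | 12000.00
Σ | 37876.44 |  |  | 3697261.50 | 3652755.76
x_c = 3697261.50 / 37876.44 = 97.61 mm
y_c = 3652755.76 / 37876.44 = 96.44 mm

x_c = 97.61 mm, y_c = 96.44 mm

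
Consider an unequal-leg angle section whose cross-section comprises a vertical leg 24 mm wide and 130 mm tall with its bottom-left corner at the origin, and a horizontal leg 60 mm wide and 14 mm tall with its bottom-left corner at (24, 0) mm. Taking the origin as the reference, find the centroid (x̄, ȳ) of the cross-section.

Part | A | x̄ᵢ | ȳᵢ | A·x̄ᵢ | A·ȳᵢ
vertical leg | 3120.00 | 12.00 | 65.00 | 37440.00 | 202800.00
horizontal leg | 840.00 | 54.00 | 7.00 | 45360.00 | 5880.00
Σ | 3960.00 |  |  | 82800.00 | 208680.00
x̄ = 82800.00 / 3960.00 = 20.91 mm
ȳ = 208680.00 / 3960.00 = 52.70 mm

x̄ = 20.91 mm, ȳ = 52.70 mm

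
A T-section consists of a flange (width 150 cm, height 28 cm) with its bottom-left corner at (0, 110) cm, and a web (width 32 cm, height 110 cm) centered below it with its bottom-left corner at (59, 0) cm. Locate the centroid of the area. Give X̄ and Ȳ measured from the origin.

X̄ = 75.00 cm, Ȳ = 92.54 cm

web: A = 32 × 110 = 3520.00, centroid at (75.00, 55.00).
flange: A = 150 × 28 = 4200.00, centroid at (75.00, 124.00).
ΣA = 7720.00 cm², ΣAX̄ = 579000.00 cm³, ΣAȲ = 714400.00 cm³.
X̄ = 579000.00/7720.00 = 75.00 cm; Ȳ = 714400.00/7720.00 = 92.54 cm.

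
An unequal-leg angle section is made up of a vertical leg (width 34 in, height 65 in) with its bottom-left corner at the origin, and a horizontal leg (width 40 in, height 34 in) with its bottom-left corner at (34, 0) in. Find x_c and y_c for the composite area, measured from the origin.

x_c = 31.10 in, y_c = 26.60 in

vertical leg: A = 34 × 65 = 2210.00, centroid at (17.00, 32.50).
horizontal leg: A = 40 × 34 = 1360.00, centroid at (54.00, 17.00).
ΣA = 3570.00 in², ΣAx_c = 111010.00 in³, ΣAy_c = 94945.00 in³.
x_c = 111010.00/3570.00 = 31.10 in; y_c = 94945.00/3570.00 = 26.60 in.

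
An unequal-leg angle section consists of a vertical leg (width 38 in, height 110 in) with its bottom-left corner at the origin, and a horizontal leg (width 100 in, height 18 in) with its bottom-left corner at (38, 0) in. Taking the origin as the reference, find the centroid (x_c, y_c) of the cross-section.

vertical leg: A = 38 × 110 = 4180.00, centroid at (19.00, 55.00).
horizontal leg: A = 100 × 18 = 1800.00, centroid at (88.00, 9.00).
ΣA = 5980.00 in², ΣAx_c = 237820.00 in³, ΣAy_c = 246100.00 in³.
x_c = 237820.00/5980.00 = 39.77 in; y_c = 246100.00/5980.00 = 41.15 in.

x_c = 39.77 in, y_c = 41.15 in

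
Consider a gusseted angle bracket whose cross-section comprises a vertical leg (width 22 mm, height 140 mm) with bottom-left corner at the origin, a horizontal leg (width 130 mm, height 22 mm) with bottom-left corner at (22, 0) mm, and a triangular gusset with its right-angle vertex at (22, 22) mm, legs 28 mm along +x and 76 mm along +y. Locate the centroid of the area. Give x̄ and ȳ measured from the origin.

x̄ = 45.12 mm, ȳ = 42.46 mm

vertical leg: A = 22 × 140 = 3080.00, centroid at (11.00, 70.00).
horizontal leg: A = 130 × 22 = 2860.00, centroid at (87.00, 11.00).
gusset: A = ½·28·76 = 1064.00, centroid at (31.33, 47.33).
ΣA = 7004.00 mm², ΣAx̄ = 316038.67 mm³, ΣAȳ = 297422.67 mm³.
x̄ = 316038.67/7004.00 = 45.12 mm; ȳ = 297422.67/7004.00 = 42.46 mm.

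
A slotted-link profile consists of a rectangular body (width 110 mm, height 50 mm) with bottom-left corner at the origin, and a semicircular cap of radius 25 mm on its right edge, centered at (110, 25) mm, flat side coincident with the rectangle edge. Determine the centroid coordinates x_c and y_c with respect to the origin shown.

x_c = 64.94 mm, y_c = 25.00 mm

Part | A | x̄ᵢ | ȳᵢ | A·x̄ᵢ | A·ȳᵢ
rectangular body | 5500.00 | 55.00 | 25.00 | 302500.00 | 137500.00
semicircular end | 981.75 | 120.61 | 25.00 | 118408.91 | 24543.69
Σ | 6481.75 |  |  | 420908.91 | 162043.69
x_c = 420908.91 / 6481.75 = 64.94 mm
y_c = 162043.69 / 6481.75 = 25.00 mm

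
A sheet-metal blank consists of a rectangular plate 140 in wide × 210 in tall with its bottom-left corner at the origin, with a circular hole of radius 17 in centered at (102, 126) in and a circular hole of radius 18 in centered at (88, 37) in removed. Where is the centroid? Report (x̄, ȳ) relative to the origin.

plate: A = 140 × 210 = 29400.00, centroid at (70.00, 105.00).
hole 1: A = −π·17² = -907.92, centroid at (102.00, 126.00).
hole 2: A = −π·18² = -1017.88, centroid at (88.00, 37.00).
ΣA = 27474.20 in²
ΣAx̄ = (29400.00)(70.00) + (-907.92)(102.00) + (-1017.88)(88.00) = 1875819.04 in³
ΣAȳ = (29400.00)(105.00) + (-907.92)(126.00) + (-1017.88)(37.00) = 2934940.63 in³
x̄ = 1875819.04 / 27474.20 = 68.28 in
ȳ = 2934940.63 / 27474.20 = 106.83 in

x̄ = 68.28 in, ȳ = 106.83 in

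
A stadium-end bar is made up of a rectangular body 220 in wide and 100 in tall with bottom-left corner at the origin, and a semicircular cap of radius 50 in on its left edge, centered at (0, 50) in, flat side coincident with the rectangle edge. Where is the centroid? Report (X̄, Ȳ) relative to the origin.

X̄ = 90.12 in, Ȳ = 50.00 in

rectangular body: A = 220 × 100 = 22000.00, centroid at (110.00, 50.00).
semicircular end: A = ½π·50² = 3926.99, centroid at (-21.22, 50.00).
ΣA = 25926.99 in², ΣAX̄ = 2336666.67 in³, ΣAȲ = 1296349.54 in³.
X̄ = 2336666.67/25926.99 = 90.12 in; Ȳ = 1296349.54/25926.99 = 50.00 in.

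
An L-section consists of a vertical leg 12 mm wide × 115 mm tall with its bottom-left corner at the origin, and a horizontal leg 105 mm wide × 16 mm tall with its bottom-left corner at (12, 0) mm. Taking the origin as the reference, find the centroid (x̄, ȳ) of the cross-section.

Part | A | x̄ᵢ | ȳᵢ | A·x̄ᵢ | A·ȳᵢ
vertical leg | 1380.00 | 6.00 | 57.50 | 8280.00 | 79350.00
horizontal leg | 1680.00 | 64.50 | 8.00 | 108360.00 | 13440.00
Σ | 3060.00 |  |  | 116640.00 | 92790.00
x̄ = 116640.00 / 3060.00 = 38.12 mm
ȳ = 92790.00 / 3060.00 = 30.32 mm

x̄ = 38.12 mm, ȳ = 30.32 mm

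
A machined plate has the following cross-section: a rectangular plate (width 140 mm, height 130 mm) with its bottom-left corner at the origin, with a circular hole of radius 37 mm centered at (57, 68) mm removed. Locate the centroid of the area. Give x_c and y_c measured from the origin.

x_c = 74.02 mm, y_c = 64.07 mm

Part | A | x̄ᵢ | ȳᵢ | A·x̄ᵢ | A·ȳᵢ
plate | 18200.00 | 70.00 | 65.00 | 1274000.00 | 1183000.00
hole | -4300.84 | 57.00 | 68.00 | -245147.90 | -292457.14
Σ | 13899.16 |  |  | 1028852.10 | 890542.86
x_c = 1028852.10 / 13899.16 = 74.02 mm
y_c = 890542.86 / 13899.16 = 64.07 mm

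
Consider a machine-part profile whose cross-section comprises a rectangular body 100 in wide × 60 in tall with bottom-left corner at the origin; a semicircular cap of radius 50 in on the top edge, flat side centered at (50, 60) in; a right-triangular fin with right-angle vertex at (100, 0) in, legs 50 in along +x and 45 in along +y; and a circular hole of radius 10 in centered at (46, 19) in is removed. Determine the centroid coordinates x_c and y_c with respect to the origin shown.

x_c = 57.10 in, y_c = 47.48 in

rectangular body: A = 100 × 60 = 6000.00, centroid at (50.00, 30.00).
semicircular top: A = ½π·50² = 3926.99, centroid at (50.00, 81.22).
triangular fin: A = ½·50·45 = 1125.00, centroid at (116.67, 15.00).
hole: A = −π·10² = -314.16, centroid at (46.00, 19.00).
ΣA = 10737.83 in², ΣAx_c = 613148.21 in³, ΣAy_c = 509858.76 in³.
x_c = 613148.21/10737.83 = 57.10 in; y_c = 509858.76/10737.83 = 47.48 in.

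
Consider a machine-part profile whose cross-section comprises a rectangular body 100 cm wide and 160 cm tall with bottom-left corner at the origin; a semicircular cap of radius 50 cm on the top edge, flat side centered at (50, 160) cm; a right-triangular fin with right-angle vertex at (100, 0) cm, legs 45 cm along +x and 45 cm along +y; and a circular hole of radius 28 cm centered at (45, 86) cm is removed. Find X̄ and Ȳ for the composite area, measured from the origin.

rectangular body: A = 100 × 160 = 16000.00, centroid at (50.00, 80.00).
semicircular top: A = ½π·50² = 3926.99, centroid at (50.00, 181.22).
triangular fin: A = ½·45·45 = 1012.50, centroid at (115.00, 15.00).
hole: A = −π·28² = -2463.01, centroid at (45.00, 86.00).
ΣA = 18476.48 cm²
ΣAX̄ = (16000.00)(50.00) + (3926.99)(50.00) + (1012.50)(115.00) + (-2463.01)(45.00) = 1001951.65 cm³
ΣAȲ = (16000.00)(80.00) + (3926.99)(181.22) + (1012.50)(15.00) + (-2463.01)(86.00) = 1795020.62 cm³
X̄ = 1001951.65 / 18476.48 = 54.23 cm
Ȳ = 1795020.62 / 18476.48 = 97.15 cm

X̄ = 54.23 cm, Ȳ = 97.15 cm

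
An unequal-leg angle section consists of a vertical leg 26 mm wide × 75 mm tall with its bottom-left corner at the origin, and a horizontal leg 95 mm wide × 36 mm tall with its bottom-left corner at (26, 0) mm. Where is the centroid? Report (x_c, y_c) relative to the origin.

x_c = 51.53 mm, y_c = 25.08 mm

vertical leg: A = 26 × 75 = 1950.00, centroid at (13.00, 37.50).
horizontal leg: A = 95 × 36 = 3420.00, centroid at (73.50, 18.00).
ΣA = 5370.00 mm²
ΣAx_c = (1950.00)(13.00) + (3420.00)(73.50) = 276720.00 mm³
ΣAy_c = (1950.00)(37.50) + (3420.00)(18.00) = 134685.00 mm³
x_c = 276720.00 / 5370.00 = 51.53 mm
y_c = 134685.00 / 5370.00 = 25.08 mm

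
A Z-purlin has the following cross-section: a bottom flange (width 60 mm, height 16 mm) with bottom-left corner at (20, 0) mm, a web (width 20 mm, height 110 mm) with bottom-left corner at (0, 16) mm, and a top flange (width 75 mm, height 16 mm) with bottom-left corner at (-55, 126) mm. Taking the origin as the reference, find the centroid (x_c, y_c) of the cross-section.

Part | A | x̄ᵢ | ȳᵢ | A·x̄ᵢ | A·ȳᵢ
bottom flange | 960.00 | 50.00 | 8.00 | 48000.00 | 7680.00
web | 2200.00 | 10.00 | 71.00 | 22000.00 | 156200.00
top flange | 1200.00 | -17.50 | 134.00 | -21000.00 | 160800.00
Σ | 4360.00 |  |  | 49000.00 | 324680.00
x_c = 49000.00 / 4360.00 = 11.24 mm
y_c = 324680.00 / 4360.00 = 74.47 mm

x_c = 11.24 mm, y_c = 74.47 mm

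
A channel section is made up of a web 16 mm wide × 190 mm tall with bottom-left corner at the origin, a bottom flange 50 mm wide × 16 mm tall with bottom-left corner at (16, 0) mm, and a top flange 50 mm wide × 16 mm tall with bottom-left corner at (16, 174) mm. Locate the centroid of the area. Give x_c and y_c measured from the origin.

Part | A | x̄ᵢ | ȳᵢ | A·x̄ᵢ | A·ȳᵢ
web | 3040.00 | 8.00 | 95.00 | 24320.00 | 288800.00
bottom flange | 800.00 | 41.00 | 8.00 | 32800.00 | 6400.00
top flange | 800.00 | 41.00 | 182.00 | 32800.00 | 145600.00
Σ | 4640.00 |  |  | 89920.00 | 440800.00
x_c = 89920.00 / 4640.00 = 19.38 mm
y_c = 440800.00 / 4640.00 = 95.00 mm

x_c = 19.38 mm, y_c = 95.00 mm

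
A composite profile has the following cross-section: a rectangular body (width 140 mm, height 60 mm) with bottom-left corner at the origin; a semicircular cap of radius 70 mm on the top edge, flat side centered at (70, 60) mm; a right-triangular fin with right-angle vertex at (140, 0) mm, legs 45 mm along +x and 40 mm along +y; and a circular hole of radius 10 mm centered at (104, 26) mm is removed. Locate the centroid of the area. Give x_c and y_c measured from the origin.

x_c = 73.95 mm, y_c = 56.72 mm

rectangular body: A = 140 × 60 = 8400.00, centroid at (70.00, 30.00).
semicircular top: A = ½π·70² = 7696.90, centroid at (70.00, 89.71).
triangular fin: A = ½·45·40 = 900.00, centroid at (155.00, 13.33).
hole: A = −π·10² = -314.16, centroid at (104.00, 26.00).
ΣA = 16682.74 mm², ΣAx_c = 1233610.58 mm³, ΣAy_c = 946312.65 mm³.
x_c = 1233610.58/16682.74 = 73.95 mm; y_c = 946312.65/16682.74 = 56.72 mm.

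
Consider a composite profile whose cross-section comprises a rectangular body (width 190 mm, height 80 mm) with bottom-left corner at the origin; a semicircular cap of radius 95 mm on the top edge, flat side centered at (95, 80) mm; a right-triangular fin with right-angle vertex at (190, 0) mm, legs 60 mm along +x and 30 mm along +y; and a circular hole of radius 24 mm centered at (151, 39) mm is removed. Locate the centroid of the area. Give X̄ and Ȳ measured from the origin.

Part | A | x̄ᵢ | ȳᵢ | A·x̄ᵢ | A·ȳᵢ
rectangular body | 15200.00 | 95.00 | 40.00 | 1444000.00 | 608000.00
semicircular top | 14176.44 | 95.00 | 120.32 | 1346761.50 | 1705698.28
triangular fin | 900.00 | 210.00 | 10.00 | 189000.00 | 9000.00
hole | -1809.56 | 151.00 | 39.00 | -273243.16 | -70572.74
Σ | 28466.88 |  |  | 2706518.34 | 2252125.54
X̄ = 2706518.34 / 28466.88 = 95.08 mm
Ȳ = 2252125.54 / 28466.88 = 79.11 mm

X̄ = 95.08 mm, Ȳ = 79.11 mm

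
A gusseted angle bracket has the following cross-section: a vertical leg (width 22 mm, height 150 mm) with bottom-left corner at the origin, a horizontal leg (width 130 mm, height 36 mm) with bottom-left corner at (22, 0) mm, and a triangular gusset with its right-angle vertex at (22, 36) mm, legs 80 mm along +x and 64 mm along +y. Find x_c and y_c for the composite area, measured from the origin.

vertical leg: A = 22 × 150 = 3300.00, centroid at (11.00, 75.00).
horizontal leg: A = 130 × 36 = 4680.00, centroid at (87.00, 18.00).
gusset: A = ½·80·64 = 2560.00, centroid at (48.67, 57.33).
ΣA = 10540.00 mm²
ΣAx_c = (3300.00)(11.00) + (4680.00)(87.00) + (2560.00)(48.67) = 568046.67 mm³
ΣAy_c = (3300.00)(75.00) + (4680.00)(18.00) + (2560.00)(57.33) = 478513.33 mm³
x_c = 568046.67 / 10540.00 = 53.89 mm
y_c = 478513.33 / 10540.00 = 45.40 mm

x_c = 53.89 mm, y_c = 45.40 mm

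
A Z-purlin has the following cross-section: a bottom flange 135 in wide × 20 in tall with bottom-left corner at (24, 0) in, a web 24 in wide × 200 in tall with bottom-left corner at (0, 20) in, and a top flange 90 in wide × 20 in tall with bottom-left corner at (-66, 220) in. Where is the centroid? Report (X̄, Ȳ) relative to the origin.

bottom flange: A = 135 × 20 = 2700.00, centroid at (91.50, 10.00).
web: A = 24 × 200 = 4800.00, centroid at (12.00, 120.00).
top flange: A = 90 × 20 = 1800.00, centroid at (-21.00, 230.00).
ΣA = 9300.00 in²
ΣAX̄ = (2700.00)(91.50) + (4800.00)(12.00) + (1800.00)(-21.00) = 266850.00 in³
ΣAȲ = (2700.00)(10.00) + (4800.00)(120.00) + (1800.00)(230.00) = 1017000.00 in³
X̄ = 266850.00 / 9300.00 = 28.69 in
Ȳ = 1017000.00 / 9300.00 = 109.35 in

X̄ = 28.69 in, Ȳ = 109.35 in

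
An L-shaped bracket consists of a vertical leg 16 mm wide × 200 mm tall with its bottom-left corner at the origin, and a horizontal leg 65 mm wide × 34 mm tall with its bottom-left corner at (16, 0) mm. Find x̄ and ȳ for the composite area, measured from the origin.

x̄ = 24.54 mm, ȳ = 66.09 mm

Part | A | x̄ᵢ | ȳᵢ | A·x̄ᵢ | A·ȳᵢ
vertical leg | 3200.00 | 8.00 | 100.00 | 25600.00 | 320000.00
horizontal leg | 2210.00 | 48.50 | 17.00 | 107185.00 | 37570.00
Σ | 5410.00 |  |  | 132785.00 | 357570.00
x̄ = 132785.00 / 5410.00 = 24.54 mm
ȳ = 357570.00 / 5410.00 = 66.09 mm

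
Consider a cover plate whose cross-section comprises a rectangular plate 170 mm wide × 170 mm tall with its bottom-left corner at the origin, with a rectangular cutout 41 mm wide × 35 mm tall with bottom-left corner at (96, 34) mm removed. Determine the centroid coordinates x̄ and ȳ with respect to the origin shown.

plate: A = 170 × 170 = 28900.00, centroid at (85.00, 85.00).
hole: A = −(41 × 35) = -1435.00, centroid at (116.50, 51.50).
ΣA = 27465.00 mm², ΣAx̄ = 2289322.50 mm³, ΣAȳ = 2382597.50 mm³.
x̄ = 2289322.50/27465.00 = 83.35 mm; ȳ = 2382597.50/27465.00 = 86.75 mm.

x̄ = 83.35 mm, ȳ = 86.75 mm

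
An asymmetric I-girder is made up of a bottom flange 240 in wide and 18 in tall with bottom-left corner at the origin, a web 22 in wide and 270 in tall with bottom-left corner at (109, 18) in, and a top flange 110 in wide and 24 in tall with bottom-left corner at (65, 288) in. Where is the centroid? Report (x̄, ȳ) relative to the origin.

bottom flange: A = 240 × 18 = 4320.00, centroid at (120.00, 9.00).
web: A = 22 × 270 = 5940.00, centroid at (120.00, 153.00).
top flange: A = 110 × 24 = 2640.00, centroid at (120.00, 300.00).
ΣA = 12900.00 in²
ΣAx̄ = (4320.00)(120.00) + (5940.00)(120.00) + (2640.00)(120.00) = 1548000.00 in³
ΣAȳ = (4320.00)(9.00) + (5940.00)(153.00) + (2640.00)(300.00) = 1739700.00 in³
x̄ = 1548000.00 / 12900.00 = 120.00 in
ȳ = 1739700.00 / 12900.00 = 134.86 in

x̄ = 120.00 in, ȳ = 134.86 in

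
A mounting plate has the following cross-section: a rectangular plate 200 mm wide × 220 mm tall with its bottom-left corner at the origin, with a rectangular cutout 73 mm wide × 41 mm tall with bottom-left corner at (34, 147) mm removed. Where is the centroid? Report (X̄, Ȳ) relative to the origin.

X̄ = 102.15 mm, Ȳ = 105.80 mm

plate: A = 200 × 220 = 44000.00, centroid at (100.00, 110.00).
hole: A = −(73 × 41) = -2993.00, centroid at (70.50, 167.50).
ΣA = 41007.00 mm², ΣAX̄ = 4188993.50 mm³, ΣAȲ = 4338672.50 mm³.
X̄ = 4188993.50/41007.00 = 102.15 mm; Ȳ = 4338672.50/41007.00 = 105.80 mm.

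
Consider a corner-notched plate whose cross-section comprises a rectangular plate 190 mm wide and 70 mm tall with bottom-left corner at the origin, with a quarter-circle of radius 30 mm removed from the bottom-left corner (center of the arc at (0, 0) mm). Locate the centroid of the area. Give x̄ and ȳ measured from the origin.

x̄ = 99.62 mm, ȳ = 36.25 mm

plate: A = 190 × 70 = 13300.00, centroid at (95.00, 35.00).
removed quarter-circle: A = −¼π·30² = -706.86, centroid at (12.73, 12.73).
ΣA = 12593.14 mm²
ΣAx̄ = (13300.00)(95.00) + (-706.86)(12.73) = 1254500.00 mm³
ΣAȳ = (13300.00)(35.00) + (-706.86)(12.73) = 456500.00 mm³
x̄ = 1254500.00 / 12593.14 = 99.62 mm
ȳ = 456500.00 / 12593.14 = 36.25 mm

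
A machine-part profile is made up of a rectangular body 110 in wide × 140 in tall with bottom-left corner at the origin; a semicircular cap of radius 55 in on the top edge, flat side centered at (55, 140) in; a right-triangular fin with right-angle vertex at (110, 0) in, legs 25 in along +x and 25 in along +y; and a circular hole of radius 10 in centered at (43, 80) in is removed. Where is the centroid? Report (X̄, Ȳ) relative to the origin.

X̄ = 56.17 in, Ȳ = 90.90 in

Part | A | x̄ᵢ | ȳᵢ | A·x̄ᵢ | A·ȳᵢ
rectangular body | 15400.00 | 55.00 | 70.00 | 847000.00 | 1078000.00
semicircular top | 4751.66 | 55.00 | 163.34 | 261341.24 | 776148.91
triangular fin | 312.50 | 118.33 | 8.33 | 36979.17 | 2604.17
hole | -314.16 | 43.00 | 80.00 | -13508.85 | -25132.74
Σ | 20150.00 |  |  | 1131811.56 | 1831620.34
X̄ = 1131811.56 / 20150.00 = 56.17 in
Ȳ = 1831620.34 / 20150.00 = 90.90 in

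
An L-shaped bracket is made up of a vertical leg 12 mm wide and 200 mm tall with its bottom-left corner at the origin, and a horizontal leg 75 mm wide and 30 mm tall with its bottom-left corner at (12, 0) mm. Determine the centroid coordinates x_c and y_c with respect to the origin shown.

vertical leg: A = 12 × 200 = 2400.00, centroid at (6.00, 100.00).
horizontal leg: A = 75 × 30 = 2250.00, centroid at (49.50, 15.00).
ΣA = 4650.00 mm², ΣAx_c = 125775.00 mm³, ΣAy_c = 273750.00 mm³.
x_c = 125775.00/4650.00 = 27.05 mm; y_c = 273750.00/4650.00 = 58.87 mm.

x_c = 27.05 mm, y_c = 58.87 mm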